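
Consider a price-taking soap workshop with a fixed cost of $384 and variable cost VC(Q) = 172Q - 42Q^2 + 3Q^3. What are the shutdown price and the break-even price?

Shutdown price = $25; break-even price = $76

Shutdown price = min AVC. AVC = 172 - 42Q + 3Q^2, with vertex at Q = 7 and minimum $25.
ATC = 384/Q + 172 - 42Q + 3Q^2. Setting dATC/dQ = −384/Q^2 − 42 + 6Q = 0 gives Q = 8 (since 6·8^3 − 42·8^2 = 384).
min ATC = 384/8 + 172 − 42·8 + 3·8^2 = $76. That is the break-even price.
Between these two prices the firm operates at a loss; above $76 it earns a profit.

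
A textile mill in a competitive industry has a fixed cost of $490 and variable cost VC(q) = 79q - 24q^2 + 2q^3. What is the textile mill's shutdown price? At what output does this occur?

$7 per unit, at q = 6

The firm shuts down when price falls below the minimum of average variable cost. AVC = VC/q = 79 - 24q + 2q^2.
dAVC/dq = -24 + 4q = 0 gives q = 6. min AVC = 79 - 24·6 + 2·6^2 = 7.
For P < $7 the firm produces nothing.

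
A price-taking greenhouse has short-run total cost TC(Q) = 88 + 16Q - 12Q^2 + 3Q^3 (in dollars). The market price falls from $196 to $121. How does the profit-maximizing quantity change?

MC = 16 - 24Q + 9Q^2; the shutdown threshold is min AVC = $4 (at Q = 2).
With P = $196 above the shutdown price, P = MC gives Q = 6.
At P = $121 ≥ min AVC, set P = MC: Q = 5. The firm stays open but cuts output.

Output falls from 6 to 5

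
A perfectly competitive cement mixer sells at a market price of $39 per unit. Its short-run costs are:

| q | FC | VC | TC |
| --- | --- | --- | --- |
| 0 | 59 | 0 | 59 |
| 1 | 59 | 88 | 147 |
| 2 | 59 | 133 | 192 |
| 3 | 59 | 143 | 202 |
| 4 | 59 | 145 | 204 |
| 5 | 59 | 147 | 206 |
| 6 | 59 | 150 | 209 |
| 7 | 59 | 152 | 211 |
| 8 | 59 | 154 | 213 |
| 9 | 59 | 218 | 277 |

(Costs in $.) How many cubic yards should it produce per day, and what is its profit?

q = 8; profit = $99

Tabulate TR − TC: q=0: -59; q=1: -108; q=2: -114; q=3: -85; q=4: -48; q=5: -11; q=6: 25; q=7: 62; q=8: 99; q=9: 74.
Profit is maximized at q = 8. AVC there is 154/8 = $19.25 ≤ P, so producing beats shutting down (which would give -$59).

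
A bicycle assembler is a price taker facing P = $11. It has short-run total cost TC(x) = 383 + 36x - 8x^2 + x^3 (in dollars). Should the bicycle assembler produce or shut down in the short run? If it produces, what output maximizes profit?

Strip out fixed cost: VC = 36x - 8x^2 + x^3. Then AVC = 36 - 8x + x^2 and MC = 36 - 16x + 3x^2.
AVC is minimized where dAVC/dx = -8 + 2x = 0, at x = 4; min AVC = 36 - 8·4 + 4^2 = $20.
With P < min AVC ($11 < $20), every unit sold adds to the loss.
The firm minimizes its loss by shutting down and losing only its fixed cost of $383.

Shut down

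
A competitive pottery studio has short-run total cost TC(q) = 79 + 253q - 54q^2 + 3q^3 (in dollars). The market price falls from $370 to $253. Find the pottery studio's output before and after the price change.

Output falls from 13 to 12

AVC = 253 - 54q + 3q^2, minimized at q = 9 where min AVC = $10. MC = 253 - 108q + 9q^2.
With P = $370 above the shutdown price, P = MC gives q = 13.
At P = $253 ≥ min AVC, set P = MC: q = 12. The firm stays open but cuts output.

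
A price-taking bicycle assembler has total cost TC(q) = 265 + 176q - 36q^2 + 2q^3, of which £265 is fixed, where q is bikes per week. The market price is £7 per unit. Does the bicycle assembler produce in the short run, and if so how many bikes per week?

Shut down

From TC, MC = TC'(q) = 176 - 72q + 6q^2 and AVC = VC/q = 176 - 36q + 2q^2.
AVC hits its minimum where MC = AVC, at q = 9, giving min AVC = 176 - 36·9 + 2·9^2 = £14.
P = £7 lies below min AVC = £14; no output level covers variable cost.
Shutting down limits the loss to fixed cost, £265.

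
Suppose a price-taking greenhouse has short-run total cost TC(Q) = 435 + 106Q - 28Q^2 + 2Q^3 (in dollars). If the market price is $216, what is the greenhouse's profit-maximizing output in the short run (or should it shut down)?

Strip out fixed cost: VC = 106Q - 28Q^2 + 2Q^3. Then AVC = 106 - 28Q + 2Q^2 and MC = 106 - 56Q + 6Q^2.
The AVC parabola has its vertex at Q = 28/4 = 7, where AVC = 106 - 28·7 + 2·7^2 = $8.
Since P = $216 ≥ min AVC = $8, price covers variable cost and the firm should produce.
P = MC gives -110 - 56Q + 6Q^2 = 0, with roots -5/3 and 11. Take the larger (rising MC): Q* = 11.
Check: AVC at Q = 11 is $40 ≤ P, so revenue covers variable cost.
Profit = P·Q − TC = 216·11 − 875 = $1501.

Produce at Q = 11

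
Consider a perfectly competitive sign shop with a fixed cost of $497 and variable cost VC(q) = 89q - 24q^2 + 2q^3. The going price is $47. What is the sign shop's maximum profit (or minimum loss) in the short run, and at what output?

Profit = -$301 at q = 7

AVC = 89 - 24q + 2q^2; min AVC = $17 at q = 6. Since P = $47 ≥ min AVC, the firm produces.
MC = 89 - 48q + 6q^2. Setting P = MC and taking the root on the rising branch gives q* = 7.
TR = 47·7 = 329. TC = 497 + 133 = 630. Profit = 329 − 630 = -$301.
By producing, the firm covers all variable cost plus $196 of fixed cost; shutting down would lose the full $497.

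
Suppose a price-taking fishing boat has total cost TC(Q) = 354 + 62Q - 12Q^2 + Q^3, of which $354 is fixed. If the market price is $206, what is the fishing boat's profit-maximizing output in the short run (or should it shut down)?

Produce at Q = 12

From TC, MC = TC'(Q) = 62 - 24Q + 3Q^2 and AVC = VC/Q = 62 - 12Q + Q^2.
AVC hits its minimum where MC = AVC, at Q = 6, giving min AVC = 62 - 12·6 + 6^2 = $26.
Since P = $206 ≥ min AVC = $26, price covers variable cost and the firm should produce.
Solving P = MC: -144 - 24Q + 3Q^2 = 0 ⇒ Q = -4 or 12. On the upward-sloping branch, Q* = 12.
Check: AVC at Q = 12 is $62 ≤ P, so revenue covers variable cost.
Profit = P·Q − TC = 206·12 − 1098 = $1374.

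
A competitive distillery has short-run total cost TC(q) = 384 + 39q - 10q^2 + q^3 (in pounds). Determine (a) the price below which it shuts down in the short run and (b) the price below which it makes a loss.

AVC = 39 - 10q + q^2; minimized at q = 5, giving min AVC = £14. That is the shutdown price.
ATC = 384/q + 39 - 10q + q^2. Setting dATC/dq = −384/q^2 − 10 + 2q = 0 gives q = 8 (since 2·8^3 − 10·8^2 = 384).
min ATC = 384/8 + 39 − 10·8 + 8^2 = £71. That is the break-even price.
For £14 ≤ P < £71 the firm produces at a loss; below £14 it shuts down.

Shutdown price = £14; break-even price = £71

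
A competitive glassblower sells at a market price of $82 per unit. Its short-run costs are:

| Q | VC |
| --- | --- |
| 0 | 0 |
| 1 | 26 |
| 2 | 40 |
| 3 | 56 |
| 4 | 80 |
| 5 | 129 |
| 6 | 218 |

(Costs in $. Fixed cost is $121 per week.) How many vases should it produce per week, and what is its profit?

Profit at each row (π = 82Q − TC): Q=0: -121; Q=1: -65; Q=2: 3; Q=3: 69; Q=4: 127; Q=5: 160; Q=6: 153.
Profit is maximized at Q = 5. AVC there is 129/5 = $25.80 ≤ P, so producing beats shutting down (which would give -$121).

Q = 5; profit = $160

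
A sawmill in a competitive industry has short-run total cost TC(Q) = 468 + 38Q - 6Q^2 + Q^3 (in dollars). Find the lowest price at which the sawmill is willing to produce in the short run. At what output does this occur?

$29 per unit, at Q = 3

The firm shuts down when price falls below the minimum of average variable cost. AVC = VC/Q = 38 - 6Q + Q^2.
At the minimum of AVC, MC = AVC. MC = 38 - 12Q + 3Q^2; setting MC = AVC gives 2Q^2 - 6Q = 0, so Q = 3. min AVC = 29.
The firm shuts down for any P below $29.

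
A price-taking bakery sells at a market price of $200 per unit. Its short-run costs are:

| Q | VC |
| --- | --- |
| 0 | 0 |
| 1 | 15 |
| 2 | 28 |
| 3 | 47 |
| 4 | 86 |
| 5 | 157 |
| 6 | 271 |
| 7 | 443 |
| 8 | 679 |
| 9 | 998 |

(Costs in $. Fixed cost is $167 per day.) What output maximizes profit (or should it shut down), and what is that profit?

Q = 7; profit = $790

Profit at each row (π = 200Q − TC): Q=0: -167; Q=1: 18; Q=2: 205; Q=3: 386; Q=4: 547; Q=5: 676; Q=6: 762; Q=7: 790; Q=8: 754; Q=9: 635.
Profit is maximized at Q = 7. AVC there is 443/7 = $63.29 ≤ P, so producing beats shutting down (which would give -$167).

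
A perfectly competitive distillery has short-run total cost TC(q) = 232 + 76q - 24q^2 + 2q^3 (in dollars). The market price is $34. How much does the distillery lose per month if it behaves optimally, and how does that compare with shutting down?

AVC = 76 - 24q + 2q^2; min AVC = $4 at q = 6. Since P = $34 ≥ min AVC, the firm produces.
With MC = 76 - 48q + 6q^2, P = MC on the upward-sloping part at q* = 7.
TR = 34·7 = 238. TC = 232 + 42 = 274. Profit = 238 − 274 = -$36.
Shutting down would mean losing the fixed cost of $232, so operating at a loss of $36 is better by $196.

Profit = -$36 at q = 7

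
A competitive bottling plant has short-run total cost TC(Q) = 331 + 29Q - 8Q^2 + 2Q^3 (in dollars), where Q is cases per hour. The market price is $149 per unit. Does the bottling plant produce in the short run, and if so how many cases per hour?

Produce at Q = 6

Strip out fixed cost: VC = 29Q - 8Q^2 + 2Q^3. Then AVC = 29 - 8Q + 2Q^2 and MC = 29 - 16Q + 6Q^2.
AVC is minimized where dAVC/dQ = -8 + 4Q = 0, at Q = 2; min AVC = 29 - 8·2 + 2·2^2 = $21.
P = $149 exceeds min AVC = $21, so the firm stays open.
Solving P = MC: -120 - 16Q + 6Q^2 = 0 ⇒ Q = -10/3 or 6. On the upward-sloping branch, Q* = 6.
Check: AVC at Q = 6 is $53 ≤ P, so revenue covers variable cost.
Profit = P·Q − TC = 149·6 − 649 = $245.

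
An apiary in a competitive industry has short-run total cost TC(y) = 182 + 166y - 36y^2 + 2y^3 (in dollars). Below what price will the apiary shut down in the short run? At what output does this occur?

$4 per unit, at y = 9

The firm shuts down when price falls below the minimum of average variable cost. AVC = VC/y = 166 - 36y + 2y^2.
At the minimum of AVC, MC = AVC. MC = 166 - 72y + 6y^2; setting MC = AVC gives 4y^2 - 36y = 0, so y = 9. min AVC = 4.
The firm shuts down for any P below $4.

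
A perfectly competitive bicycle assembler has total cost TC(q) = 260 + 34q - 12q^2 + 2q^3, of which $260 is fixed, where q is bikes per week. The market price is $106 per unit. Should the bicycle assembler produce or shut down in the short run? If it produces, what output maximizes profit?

Produce at q = 6

Variable cost is VC = 34q - 12q^2 + 2q^3, so AVC = VC/q = 34 - 12q + 2q^2 and MC = dTC/dq = 34 - 24q + 6q^2.
The AVC parabola has its vertex at q = 12/4 = 3, where AVC = 34 - 12·3 + 2·3^2 = $16.
P = $106 exceeds min AVC = $16, so the firm stays open.
Set P = MC: 106 = 34 - 24q + 6q^2 → -72 - 24q + 6q^2 = 0. The roots are q = -2 and q = 6; the profit-maximizing output is on the rising part of MC, so q* = 6.
Check: AVC at q = 6 is $34 ≤ P, so revenue covers variable cost.
Profit = P·q − TC = 106·6 − 464 = $172.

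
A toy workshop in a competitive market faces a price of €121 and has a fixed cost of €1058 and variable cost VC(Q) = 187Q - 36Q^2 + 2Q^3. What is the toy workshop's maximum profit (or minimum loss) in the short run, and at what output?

Profit = -€90 at Q = 11

AVC = 187 - 36Q + 2Q^2; min AVC = €25 at Q = 9. Since P = €121 ≥ min AVC, the firm produces.
With MC = 187 - 72Q + 6Q^2, P = MC on the upward-sloping part at Q* = 11.
TR = 121·11 = 1331. TC = 1058 + 363 = 1421. Profit = 1331 − 1421 = -€90.
By producing, the firm covers all variable cost plus €968 of fixed cost; shutting down would lose the full €1058.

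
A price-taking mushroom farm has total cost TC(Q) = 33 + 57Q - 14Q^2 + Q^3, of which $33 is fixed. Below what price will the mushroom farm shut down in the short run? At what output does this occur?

The shutdown price is the minimum of AVC. VC = 57Q - 14Q^2 + Q^3, so AVC = 57 - 14Q + Q^2.
dAVC/dQ = -14 + 2Q = 0 gives Q = 7. min AVC = 57 - 14·7 + 7^2 = 8.
The firm shuts down for any P below $8.

$8 per unit, at Q = 7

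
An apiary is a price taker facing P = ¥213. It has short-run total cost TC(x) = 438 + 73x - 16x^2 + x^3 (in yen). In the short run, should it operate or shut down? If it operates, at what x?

From TC, MC = TC'(x) = 73 - 32x + 3x^2 and AVC = VC/x = 73 - 16x + x^2.
The AVC parabola has its vertex at x = 16/2 = 8, where AVC = 73 - 16·8 + 8^2 = ¥9.
P = ¥213 exceeds min AVC = ¥9, so the firm stays open.
P = MC gives -140 - 32x + 3x^2 = 0, with roots -10/3 and 14. Take the larger (rising MC): x* = 14.
Check: AVC at x = 14 is ¥45 ≤ P, so revenue covers variable cost.
Profit = P·x − TC = 213·14 − 1068 = ¥1914.

Produce at x = 14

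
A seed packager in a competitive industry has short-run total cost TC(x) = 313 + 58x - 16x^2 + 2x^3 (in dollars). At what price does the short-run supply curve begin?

The firm shuts down when price falls below the minimum of average variable cost. AVC = VC/x = 58 - 16x + 2x^2.
At the minimum of AVC, MC = AVC. MC = 58 - 32x + 6x^2; setting MC = AVC gives 4x^2 - 16x = 0, so x = 4. min AVC = 26.
So the shutdown price is $26.

$26 per unit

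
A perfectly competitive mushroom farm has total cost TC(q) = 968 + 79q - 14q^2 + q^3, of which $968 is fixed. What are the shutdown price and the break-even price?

Shutdown price = min AVC. AVC = 79 - 14q + q^2, with vertex at q = 7 and minimum $30.
ATC = 968/q + 79 - 14q + q^2. Setting dATC/dq = −968/q^2 − 14 + 2q = 0 gives q = 11 (since 2·11^3 − 14·11^2 = 968).
min ATC = 968/11 + 79 − 14·11 + 11^2 = $134. That is the break-even price.
For $30 ≤ P < $134 the firm produces at a loss; below $30 it shuts down.

Shutdown price = $30; break-even price = $134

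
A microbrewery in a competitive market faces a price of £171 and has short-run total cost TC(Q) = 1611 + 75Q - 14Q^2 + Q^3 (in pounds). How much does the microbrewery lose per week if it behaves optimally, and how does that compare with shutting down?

Profit = -£171 at Q = 12

AVC = 75 - 14Q + Q^2; min AVC = £26 at Q = 7. Since P = £171 ≥ min AVC, the firm produces.
MC = 75 - 28Q + 3Q^2. Setting P = MC and taking the root on the rising branch gives Q* = 12.
TR = 171·12 = 2052. TC = 1611 + 612 = 2223. Profit = 2052 − 2223 = -£171.
By producing, the firm covers all variable cost plus £1440 of fixed cost; shutting down would lose the full £1611.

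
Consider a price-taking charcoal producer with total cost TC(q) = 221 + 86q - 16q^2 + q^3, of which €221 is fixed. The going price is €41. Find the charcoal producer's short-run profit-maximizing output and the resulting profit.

Profit = -€59 at q = 9

AVC = 86 - 16q + q^2; min AVC = €22 at q = 8. Since P = €41 ≥ min AVC, the firm produces.
MC = 86 - 32q + 3q^2. Setting P = MC and taking the root on the rising branch gives q* = 9.
TR = 41·9 = 369. TC = 221 + 207 = 428. Profit = 369 − 428 = -€59.
By producing, the firm covers all variable cost plus €162 of fixed cost; shutting down would lose the full €221.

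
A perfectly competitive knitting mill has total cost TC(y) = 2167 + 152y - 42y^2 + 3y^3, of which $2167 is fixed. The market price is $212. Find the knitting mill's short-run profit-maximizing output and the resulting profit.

Profit = -$367 at y = 10

AVC = 152 - 42y + 3y^2; min AVC = $5 at y = 7. Since P = $212 ≥ min AVC, the firm produces.
MC = 152 - 84y + 9y^2. Setting P = MC and taking the root on the rising branch gives y* = 10.
TR = 212·10 = 2120. TC = 2167 + 320 = 2487. Profit = 2120 − 2487 = -$367.
By producing, the firm covers all variable cost plus $1800 of fixed cost; shutting down would lose the full $2167.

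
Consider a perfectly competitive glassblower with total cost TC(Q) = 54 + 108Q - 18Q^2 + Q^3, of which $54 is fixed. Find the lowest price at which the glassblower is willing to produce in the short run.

Short-run supply begins at min AVC. From VC = 108Q - 18Q^2 + Q^3, AVC = 108 - 18Q + Q^2.
At the minimum of AVC, MC = AVC. MC = 108 - 36Q + 3Q^2; setting MC = AVC gives 2Q^2 - 18Q = 0, so Q = 9. min AVC = 27.
The firm shuts down for any P below $27.

$27 per unit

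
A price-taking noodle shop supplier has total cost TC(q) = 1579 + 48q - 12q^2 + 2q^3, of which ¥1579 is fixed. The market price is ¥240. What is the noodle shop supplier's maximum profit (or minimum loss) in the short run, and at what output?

Profit = -¥299 at q = 8

AVC = 48 - 12q + 2q^2; min AVC = ¥30 at q = 3. Since P = ¥240 ≥ min AVC, the firm produces.
With MC = 48 - 24q + 6q^2, P = MC on the upward-sloping part at q* = 8.
TR = 240·8 = 1920. TC = 1579 + 640 = 2219. Profit = 1920 − 2219 = -¥299.
By producing, the firm covers all variable cost plus ¥1280 of fixed cost; shutting down would lose the full ¥1579.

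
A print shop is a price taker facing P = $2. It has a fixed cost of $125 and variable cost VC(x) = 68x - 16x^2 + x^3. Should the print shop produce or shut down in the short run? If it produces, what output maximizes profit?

Shut down

Variable cost is VC = 68x - 16x^2 + x^3, so AVC = VC/x = 68 - 16x + x^2 and MC = dTC/dx = 68 - 32x + 3x^2.
AVC is minimized where dAVC/dx = -16 + 2x = 0, at x = 8; min AVC = 68 - 16·8 + 8^2 = $4.
With P < min AVC ($2 < $4), every unit sold adds to the loss.
The firm minimizes its loss by shutting down and losing only its fixed cost of $125.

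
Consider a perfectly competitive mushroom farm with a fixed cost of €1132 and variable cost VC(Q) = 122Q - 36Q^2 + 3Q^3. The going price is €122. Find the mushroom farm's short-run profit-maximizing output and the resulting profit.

AVC = 122 - 36Q + 3Q^2 has its minimum €14 at Q = 6; price €122 clears that bar, so the firm operates.
With MC = 122 - 72Q + 9Q^2, P = MC on the upward-sloping part at Q* = 8.
TR = 122·8 = 976. TC = 1132 + 208 = 1340. Profit = 976 − 1340 = -€364.
That loss of €364 beats the €1132 the firm would lose by shutting down; producing recovers €768 of fixed cost.

Profit = -€364 at Q = 8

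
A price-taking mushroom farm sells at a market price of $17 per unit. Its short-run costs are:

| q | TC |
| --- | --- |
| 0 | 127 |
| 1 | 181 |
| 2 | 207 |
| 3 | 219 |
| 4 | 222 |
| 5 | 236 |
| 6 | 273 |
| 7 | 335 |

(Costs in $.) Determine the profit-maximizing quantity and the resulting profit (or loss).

Compute π = P·q − TC at each output: q=0: -127; q=1: -164; q=2: -173; q=3: -168; q=4: -154; q=5: -151; q=6: -171; q=7: -216.
Profit is highest at q = 0. Equivalently, the lowest AVC in the table is 109/5 ≈ $21.80 at q = 5, and P = $17 falls below it — price never covers variable cost, so the firm shuts down and loses only its fixed cost.

q = 0 (shut down); profit = -$127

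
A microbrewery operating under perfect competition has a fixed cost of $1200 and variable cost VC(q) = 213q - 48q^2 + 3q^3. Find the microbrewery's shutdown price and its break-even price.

Shutdown price = $21; break-even price = $153

AVC = 213 - 48q + 3q^2; minimized at q = 8, giving min AVC = $21. That is the shutdown price.
ATC = 1200/q + 213 - 48q + 3q^2. Setting dATC/dq = −1200/q^2 − 48 + 6q = 0 gives q = 10 (since 6·10^3 − 48·10^2 = 1200).
min ATC = 1200/10 + 213 − 48·10 + 3·10^2 = $153. That is the break-even price.
Between these two prices the firm operates at a loss; above $153 it earns a profit.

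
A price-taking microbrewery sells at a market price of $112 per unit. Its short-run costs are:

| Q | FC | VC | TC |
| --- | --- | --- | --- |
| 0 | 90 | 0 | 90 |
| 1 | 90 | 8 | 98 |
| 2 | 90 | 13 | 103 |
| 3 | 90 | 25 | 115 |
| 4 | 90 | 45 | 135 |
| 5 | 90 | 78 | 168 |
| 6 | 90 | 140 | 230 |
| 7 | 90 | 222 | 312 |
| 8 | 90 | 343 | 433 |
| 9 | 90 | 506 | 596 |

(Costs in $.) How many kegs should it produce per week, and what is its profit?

Compute π = P·Q − TC at each output: Q=0: -90; Q=1: 14; Q=2: 121; Q=3: 221; Q=4: 313; Q=5: 392; Q=6: 442; Q=7: 472; Q=8: 463; Q=9: 412.
Profit is maximized at Q = 7. AVC there is 222/7 = $31.71 ≤ P, so producing beats shutting down (which would give -$90).

Q = 7; profit = $472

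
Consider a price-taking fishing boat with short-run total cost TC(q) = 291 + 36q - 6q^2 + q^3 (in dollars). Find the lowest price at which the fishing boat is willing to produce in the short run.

The firm shuts down when price falls below the minimum of average variable cost. AVC = VC/q = 36 - 6q + q^2.
dAVC/dq = -6 + 2q = 0 gives q = 3. min AVC = 36 - 6·3 + 3^2 = 27.
So the shutdown price is $27.

$27 per unit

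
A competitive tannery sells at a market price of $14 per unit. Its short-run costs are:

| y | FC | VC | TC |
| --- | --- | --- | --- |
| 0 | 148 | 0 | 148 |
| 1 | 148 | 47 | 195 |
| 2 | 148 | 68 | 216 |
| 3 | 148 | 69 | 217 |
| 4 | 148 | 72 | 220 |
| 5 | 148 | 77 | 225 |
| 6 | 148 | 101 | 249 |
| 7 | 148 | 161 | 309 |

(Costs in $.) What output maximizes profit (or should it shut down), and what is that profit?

y = 0 (shut down); profit = -$148

Compute π = P·y − TC at each output: y=0: -148; y=1: -181; y=2: -188; y=3: -175; y=4: -164; y=5: -155; y=6: -165; y=7: -211.
Profit is highest at y = 0. Equivalently, the lowest AVC in the table is 77/5 ≈ $15.40 at y = 5, and P = $14 falls below it — price never covers variable cost, so the firm shuts down and loses only its fixed cost.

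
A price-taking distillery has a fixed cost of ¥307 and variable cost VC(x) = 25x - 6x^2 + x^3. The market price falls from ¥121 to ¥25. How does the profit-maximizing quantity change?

Output falls from 8 to 4

AVC = 25 - 6x + x^2, minimized at x = 3 where min AVC = ¥16. MC = 25 - 12x + 3x^2.
At P = ¥121 ≥ min AVC, set P = MC on the rising branch: x = 8.
At P = ¥25 ≥ min AVC, set P = MC: x = 4. The firm stays open but cuts output.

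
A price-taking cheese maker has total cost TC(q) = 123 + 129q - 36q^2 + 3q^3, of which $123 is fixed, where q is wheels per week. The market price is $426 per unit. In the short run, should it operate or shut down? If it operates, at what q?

From TC, MC = TC'(q) = 129 - 72q + 9q^2 and AVC = VC/q = 129 - 36q + 3q^2.
The AVC parabola has its vertex at q = 36/6 = 6, where AVC = 129 - 36·6 + 3·6^2 = $21.
P = $426 exceeds min AVC = $21, so the firm stays open.
P = MC gives -297 - 72q + 9q^2 = 0, with roots -3 and 11. Take the larger (rising MC): q* = 11.
Check: AVC at q = 11 is $96 ≤ P, so revenue covers variable cost.
Profit = P·q − TC = 426·11 − 1179 = $3507.

Produce at q = 11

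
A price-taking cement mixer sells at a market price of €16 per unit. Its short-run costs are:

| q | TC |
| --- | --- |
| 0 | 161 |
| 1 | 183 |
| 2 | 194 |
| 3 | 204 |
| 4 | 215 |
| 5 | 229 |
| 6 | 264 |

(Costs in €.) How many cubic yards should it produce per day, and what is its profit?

q = 5; profit = -€149

Tabulate TR − TC: q=0: -161; q=1: -167; q=2: -162; q=3: -156; q=4: -151; q=5: -149; q=6: -168.
Profit is maximized at q = 5. AVC there is 68/5 = €13.60 ≤ P, so producing beats shutting down (which would give -€161).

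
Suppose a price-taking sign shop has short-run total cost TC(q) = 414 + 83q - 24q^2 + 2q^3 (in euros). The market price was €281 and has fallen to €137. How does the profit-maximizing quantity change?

MC = 83 - 48q + 6q^2; the shutdown threshold is min AVC = €11 (at q = 6).
With P = €281 above the shutdown price, P = MC gives q = 11.
At P = €137 ≥ min AVC, set P = MC: q = 9. The firm stays open but cuts output.

Output falls from 11 to 9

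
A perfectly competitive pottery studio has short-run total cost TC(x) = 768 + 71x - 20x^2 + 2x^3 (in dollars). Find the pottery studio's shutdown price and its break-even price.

Shutdown price = $21; break-even price = $135

Shutdown price = min AVC. AVC = 71 - 20x + 2x^2, with vertex at x = 5 and minimum $21.
ATC = 768/x + 71 - 20x + 2x^2. Setting dATC/dx = −768/x^2 − 20 + 4x = 0 gives x = 8 (since 4·8^3 − 20·8^2 = 768).
min ATC = 768/8 + 71 − 20·8 + 2·8^2 = $135. That is the break-even price.
For $21 ≤ P < $135 the firm produces at a loss; below $21 it shuts down.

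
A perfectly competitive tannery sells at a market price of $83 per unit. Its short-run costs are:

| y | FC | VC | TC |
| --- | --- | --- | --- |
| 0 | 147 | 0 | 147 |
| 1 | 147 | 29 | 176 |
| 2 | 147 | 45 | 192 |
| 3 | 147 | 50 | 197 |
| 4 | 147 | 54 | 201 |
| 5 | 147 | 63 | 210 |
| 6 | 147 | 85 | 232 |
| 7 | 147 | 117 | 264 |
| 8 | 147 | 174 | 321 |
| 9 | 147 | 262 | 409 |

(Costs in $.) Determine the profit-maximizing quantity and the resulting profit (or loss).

Tabulate TR − TC: y=0: -147; y=1: -93; y=2: -26; y=3: 52; y=4: 131; y=5: 205; y=6: 266; y=7: 317; y=8: 343; y=9: 338.
Profit is maximized at y = 8. AVC there is 174/8 = $21.75 ≤ P, so producing beats shutting down (which would give -$147).

y = 8; profit = $343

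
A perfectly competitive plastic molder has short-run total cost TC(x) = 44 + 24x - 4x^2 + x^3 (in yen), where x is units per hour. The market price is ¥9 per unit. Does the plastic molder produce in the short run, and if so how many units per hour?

Variable cost is VC = 24x - 4x^2 + x^3, so AVC = VC/x = 24 - 4x + x^2 and MC = dTC/dx = 24 - 8x + 3x^2.
AVC hits its minimum where MC = AVC, at x = 2, giving min AVC = 24 - 4·2 + 2^2 = ¥20.
Since P = ¥9 < min AVC = ¥20, price fails to cover variable cost at any output.
Best response: produce nothing and absorb the ¥44 fixed cost.

Shut down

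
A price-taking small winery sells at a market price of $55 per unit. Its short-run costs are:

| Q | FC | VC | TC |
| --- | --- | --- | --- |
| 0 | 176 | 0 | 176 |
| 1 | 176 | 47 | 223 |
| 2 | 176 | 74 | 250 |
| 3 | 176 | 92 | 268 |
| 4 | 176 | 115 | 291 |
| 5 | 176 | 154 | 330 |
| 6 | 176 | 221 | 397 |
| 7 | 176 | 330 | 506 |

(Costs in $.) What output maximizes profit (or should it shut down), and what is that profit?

Compute π = P·Q − TC at each output: Q=0: -176; Q=1: -168; Q=2: -140; Q=3: -103; Q=4: -71; Q=5: -55; Q=6: -67; Q=7: -121.
Profit is maximized at Q = 5. AVC there is 154/5 = $30.80 ≤ P, so producing beats shutting down (which would give -$176).

Q = 5; profit = -$55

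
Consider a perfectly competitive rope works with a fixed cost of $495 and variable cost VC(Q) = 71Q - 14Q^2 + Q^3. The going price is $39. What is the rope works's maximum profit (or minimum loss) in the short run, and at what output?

AVC = 71 - 14Q + Q^2 has its minimum $22 at Q = 7; price $39 clears that bar, so the firm operates.
With MC = 71 - 28Q + 3Q^2, P = MC on the upward-sloping part at Q* = 8.
TR = 39·8 = 312. TC = 495 + 184 = 679. Profit = 312 − 679 = -$367.
That loss of $367 beats the $495 the firm would lose by shutting down; producing recovers $128 of fixed cost.

Profit = -$367 at Q = 8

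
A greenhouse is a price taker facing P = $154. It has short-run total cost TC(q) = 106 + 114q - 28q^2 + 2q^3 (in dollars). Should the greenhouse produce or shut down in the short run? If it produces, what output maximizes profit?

From TC, MC = TC'(q) = 114 - 56q + 6q^2 and AVC = VC/q = 114 - 28q + 2q^2.
AVC hits its minimum where MC = AVC, at q = 7, giving min AVC = 114 - 28·7 + 2·7^2 = $16.
Because $154 ≥ $16, revenue can cover variable cost; the firm operates.
Solving P = MC: -40 - 56q + 6q^2 = 0 ⇒ q = -2/3 or 10. On the upward-sloping branch, q* = 10.
Check: AVC at q = 10 is $34 ≤ P, so revenue covers variable cost.
Profit = P·q − TC = 154·10 − 446 = $1094.

Produce at q = 10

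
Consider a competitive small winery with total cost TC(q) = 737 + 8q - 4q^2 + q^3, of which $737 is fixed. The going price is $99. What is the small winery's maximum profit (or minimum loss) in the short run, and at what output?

AVC = 8 - 4q + q^2 has its minimum $4 at q = 2; price $99 clears that bar, so the firm operates.
MC = 8 - 8q + 3q^2. Setting P = MC and taking the root on the rising branch gives q* = 7.
TR = 99·7 = 693. TC = 737 + 203 = 940. Profit = 693 − 940 = -$247.
By producing, the firm covers all variable cost plus $490 of fixed cost; shutting down would lose the full $737.

Profit = -$247 at q = 7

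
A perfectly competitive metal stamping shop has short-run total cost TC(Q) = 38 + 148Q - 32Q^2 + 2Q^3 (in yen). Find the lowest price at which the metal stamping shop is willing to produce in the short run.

The shutdown price is the minimum of AVC. VC = 148Q - 32Q^2 + 2Q^3, so AVC = 148 - 32Q + 2Q^2.
At the minimum of AVC, MC = AVC. MC = 148 - 64Q + 6Q^2; setting MC = AVC gives 4Q^2 - 32Q = 0, so Q = 8. min AVC = 20.
So the shutdown price is ¥20.

¥20 per unit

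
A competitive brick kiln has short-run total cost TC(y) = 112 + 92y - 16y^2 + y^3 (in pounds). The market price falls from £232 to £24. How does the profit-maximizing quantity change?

AVC = 92 - 16y + y^2, minimized at y = 8 where min AVC = £28. MC = 92 - 32y + 3y^2.
At P = £232 ≥ min AVC, set P = MC on the rising branch: y = 14.
At P = £24 < min AVC = £28, price no longer covers variable cost at any output, so the firm shuts down: y = 0.

Output falls from 14 to 0 (the firm shuts down)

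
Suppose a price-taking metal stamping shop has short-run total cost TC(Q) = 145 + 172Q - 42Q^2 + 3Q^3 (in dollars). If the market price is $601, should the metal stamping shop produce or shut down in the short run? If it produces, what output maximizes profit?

Produce at Q = 13

Variable cost is VC = 172Q - 42Q^2 + 3Q^3, so AVC = VC/Q = 172 - 42Q + 3Q^2 and MC = dTC/dQ = 172 - 84Q + 9Q^2.
The AVC parabola has its vertex at Q = 42/6 = 7, where AVC = 172 - 42·7 + 3·7^2 = $25.
Because $601 ≥ $25, revenue can cover variable cost; the firm operates.
P = MC gives -429 - 84Q + 9Q^2 = 0, with roots -11/3 and 13. Take the larger (rising MC): Q* = 13.
Check: AVC at Q = 13 is $133 ≤ P, so revenue covers variable cost.
Profit = P·Q − TC = 601·13 − 1874 = $5939.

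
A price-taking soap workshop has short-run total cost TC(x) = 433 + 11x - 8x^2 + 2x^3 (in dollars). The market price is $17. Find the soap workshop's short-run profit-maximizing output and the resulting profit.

AVC = 11 - 8x + 2x^2; min AVC = $3 at x = 2. Since P = $17 ≥ min AVC, the firm produces.
With MC = 11 - 16x + 6x^2, P = MC on the upward-sloping part at x* = 3.
TR = 17·3 = 51. TC = 433 + 15 = 448. Profit = 51 − 448 = -$397.
That loss of $397 beats the $433 the firm would lose by shutting down; producing recovers $36 of fixed cost.

Profit = -$397 at x = 3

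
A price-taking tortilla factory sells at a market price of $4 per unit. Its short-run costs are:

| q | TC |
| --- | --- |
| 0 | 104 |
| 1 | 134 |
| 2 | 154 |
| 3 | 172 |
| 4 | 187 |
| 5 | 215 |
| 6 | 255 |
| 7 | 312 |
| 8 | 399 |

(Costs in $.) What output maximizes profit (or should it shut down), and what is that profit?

q = 0 (shut down); profit = -$104

Compute π = P·q − TC at each output: q=0: -104; q=1: -130; q=2: -146; q=3: -160; q=4: -171; q=5: -195; q=6: -231; q=7: -284; q=8: -367.
Profit is highest at q = 0. Equivalently, the lowest AVC in the table is 83/4 ≈ $20.75 at q = 4, and P = $4 falls below it — price never covers variable cost, so the firm shuts down and loses only its fixed cost.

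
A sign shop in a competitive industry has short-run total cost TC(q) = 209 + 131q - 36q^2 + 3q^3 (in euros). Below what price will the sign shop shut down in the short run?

The firm shuts down when price falls below the minimum of average variable cost. AVC = VC/q = 131 - 36q + 3q^2.
dAVC/dq = -36 + 6q = 0 gives q = 6. min AVC = 131 - 36·6 + 3·6^2 = 23.
The firm shuts down for any P below €23.

€23 per unit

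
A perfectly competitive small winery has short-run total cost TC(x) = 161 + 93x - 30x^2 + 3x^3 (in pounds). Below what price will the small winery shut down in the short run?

£18 per unit

The shutdown price is the minimum of AVC. VC = 93x - 30x^2 + 3x^3, so AVC = 93 - 30x + 3x^2.
dAVC/dx = -30 + 6x = 0 gives x = 5. min AVC = 93 - 30·5 + 3·5^2 = 18.
For P < £18 the firm produces nothing.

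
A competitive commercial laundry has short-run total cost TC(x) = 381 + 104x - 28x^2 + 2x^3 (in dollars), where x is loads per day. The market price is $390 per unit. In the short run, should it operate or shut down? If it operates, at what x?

Produce at x = 13

Strip out fixed cost: VC = 104x - 28x^2 + 2x^3. Then AVC = 104 - 28x + 2x^2 and MC = 104 - 56x + 6x^2.
The AVC parabola has its vertex at x = 28/4 = 7, where AVC = 104 - 28·7 + 2·7^2 = $6.
P = $390 exceeds min AVC = $6, so the firm stays open.
P = MC gives -286 - 56x + 6x^2 = 0, with roots -11/3 and 13. Take the larger (rising MC): x* = 13.
Check: AVC at x = 13 is $78 ≤ P, so revenue covers variable cost.
Profit = P·x − TC = 390·13 − 1395 = $3675.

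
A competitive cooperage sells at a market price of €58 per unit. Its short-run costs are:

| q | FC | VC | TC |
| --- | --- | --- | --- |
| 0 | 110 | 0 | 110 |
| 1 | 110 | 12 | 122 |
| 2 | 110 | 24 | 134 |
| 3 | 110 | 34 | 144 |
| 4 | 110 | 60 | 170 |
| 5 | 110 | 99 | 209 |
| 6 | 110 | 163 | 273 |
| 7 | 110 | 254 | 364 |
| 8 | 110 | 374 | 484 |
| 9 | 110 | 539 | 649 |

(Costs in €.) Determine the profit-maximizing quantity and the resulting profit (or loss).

q = 5; profit = €81

Profit at each row (π = 58q − TC): q=0: -110; q=1: -64; q=2: -18; q=3: 30; q=4: 62; q=5: 81; q=6: 75; q=7: 42; q=8: -20; q=9: -127.
Profit is maximized at q = 5. AVC there is 99/5 = €19.80 ≤ P, so producing beats shutting down (which would give -€110).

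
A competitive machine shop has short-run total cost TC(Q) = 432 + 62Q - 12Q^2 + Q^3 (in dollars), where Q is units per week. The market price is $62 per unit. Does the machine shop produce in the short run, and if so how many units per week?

From TC, MC = TC'(Q) = 62 - 24Q + 3Q^2 and AVC = VC/Q = 62 - 12Q + Q^2.
The AVC parabola has its vertex at Q = 12/2 = 6, where AVC = 62 - 12·6 + 6^2 = $26.
P = $62 exceeds min AVC = $26, so the firm stays open.
Solving P = MC: -24Q + 3Q^2 = 0 ⇒ Q = 0 or 8. On the upward-sloping branch, Q* = 8.
Check: AVC at Q = 8 is $30 ≤ P, so revenue covers variable cost.
Profit = P·Q − TC = 62·8 − 672 = -$176, a loss, but smaller than the $432 fixed cost the firm would lose by shutting down.

Produce at Q = 8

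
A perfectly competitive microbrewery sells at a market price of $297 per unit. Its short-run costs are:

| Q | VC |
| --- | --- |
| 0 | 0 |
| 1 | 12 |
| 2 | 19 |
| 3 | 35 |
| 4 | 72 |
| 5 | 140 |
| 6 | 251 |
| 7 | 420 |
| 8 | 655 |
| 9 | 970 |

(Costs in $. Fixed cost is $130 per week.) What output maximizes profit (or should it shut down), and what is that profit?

Tabulate TR − TC: Q=0: -130; Q=1: 155; Q=2: 445; Q=3: 726; Q=4: 986; Q=5: 1215; Q=6: 1401; Q=7: 1529; Q=8: 1591; Q=9: 1573.
Profit is maximized at Q = 8. AVC there is 655/8 = $81.88 ≤ P, so producing beats shutting down (which would give -$130).

Q = 8; profit = $1591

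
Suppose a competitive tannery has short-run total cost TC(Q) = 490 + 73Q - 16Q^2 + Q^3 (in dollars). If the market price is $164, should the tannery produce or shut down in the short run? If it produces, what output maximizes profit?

Produce at Q = 13

From TC, MC = TC'(Q) = 73 - 32Q + 3Q^2 and AVC = VC/Q = 73 - 16Q + Q^2.
The AVC parabola has its vertex at Q = 16/2 = 8, where AVC = 73 - 16·8 + 8^2 = $9.
P = $164 exceeds min AVC = $9, so the firm stays open.
P = MC gives -91 - 32Q + 3Q^2 = 0, with roots -7/3 and 13. Take the larger (rising MC): Q* = 13.
Check: AVC at Q = 13 is $34 ≤ P, so revenue covers variable cost.
Profit = P·Q − TC = 164·13 − 932 = $1200.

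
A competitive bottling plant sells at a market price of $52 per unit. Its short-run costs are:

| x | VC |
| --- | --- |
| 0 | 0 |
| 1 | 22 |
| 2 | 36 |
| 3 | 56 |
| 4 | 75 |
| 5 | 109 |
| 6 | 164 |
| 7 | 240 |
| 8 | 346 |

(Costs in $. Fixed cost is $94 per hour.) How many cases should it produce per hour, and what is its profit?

x = 5; profit = $57

Tabulate TR − TC: x=0: -94; x=1: -64; x=2: -26; x=3: 6; x=4: 39; x=5: 57; x=6: 54; x=7: 30; x=8: -24.
Profit is maximized at x = 5. AVC there is 109/5 = $21.80 ≤ P, so producing beats shutting down (which would give -$94).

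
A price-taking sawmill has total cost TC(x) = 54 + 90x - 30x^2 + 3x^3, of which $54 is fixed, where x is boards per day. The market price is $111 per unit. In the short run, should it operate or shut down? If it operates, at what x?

Variable cost is VC = 90x - 30x^2 + 3x^3, so AVC = VC/x = 90 - 30x + 3x^2 and MC = dTC/dx = 90 - 60x + 9x^2.
AVC is minimized where dAVC/dx = -30 + 6x = 0, at x = 5; min AVC = 90 - 30·5 + 3·5^2 = $15.
Since P = $111 ≥ min AVC = $15, price covers variable cost and the firm should produce.
P = MC gives -21 - 60x + 9x^2 = 0, with roots -1/3 and 7. Take the larger (rising MC): x* = 7.
Check: AVC at x = 7 is $27 ≤ P, so revenue covers variable cost.
Profit = P·x − TC = 111·7 − 243 = $534.

Produce at x = 7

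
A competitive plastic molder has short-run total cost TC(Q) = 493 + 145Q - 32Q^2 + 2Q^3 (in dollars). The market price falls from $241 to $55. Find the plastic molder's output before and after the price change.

Output falls from 12 to 9

MC = 145 - 64Q + 6Q^2; the shutdown threshold is min AVC = $17 (at Q = 8).
At P = $241 ≥ min AVC, set P = MC on the rising branch: Q = 12.
At P = $55 ≥ min AVC, set P = MC: Q = 9. The firm stays open but cuts output.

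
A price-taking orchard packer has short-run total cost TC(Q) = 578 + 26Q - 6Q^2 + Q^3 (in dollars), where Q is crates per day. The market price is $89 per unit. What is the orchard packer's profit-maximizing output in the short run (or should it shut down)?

From TC, MC = TC'(Q) = 26 - 12Q + 3Q^2 and AVC = VC/Q = 26 - 6Q + Q^2.
The AVC parabola has its vertex at Q = 6/2 = 3, where AVC = 26 - 6·3 + 3^2 = $17.
Since P = $89 ≥ min AVC = $17, price covers variable cost and the firm should produce.
Set P = MC: 89 = 26 - 12Q + 3Q^2 → -63 - 12Q + 3Q^2 = 0. The roots are Q = -3 and Q = 7; the profit-maximizing output is on the rising part of MC, so Q* = 7.
Check: AVC at Q = 7 is $33 ≤ P, so revenue covers variable cost.
Profit = P·Q − TC = 89·7 − 809 = -$186, a loss, but smaller than the $578 fixed cost the firm would lose by shutting down.

Produce at Q = 7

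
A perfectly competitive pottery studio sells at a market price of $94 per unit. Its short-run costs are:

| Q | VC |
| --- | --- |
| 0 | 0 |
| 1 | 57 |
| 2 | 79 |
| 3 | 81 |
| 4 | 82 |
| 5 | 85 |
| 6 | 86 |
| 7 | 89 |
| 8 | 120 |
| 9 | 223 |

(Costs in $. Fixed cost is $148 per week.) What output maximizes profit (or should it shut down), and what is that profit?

Q = 8; profit = $484

Profit at each row (π = 94Q − TC): Q=0: -148; Q=1: -111; Q=2: -39; Q=3: 53; Q=4: 146; Q=5: 237; Q=6: 330; Q=7: 421; Q=8: 484; Q=9: 475.
Profit is maximized at Q = 8. AVC there is 120/8 = $15 ≤ P, so producing beats shutting down (which would give -$148).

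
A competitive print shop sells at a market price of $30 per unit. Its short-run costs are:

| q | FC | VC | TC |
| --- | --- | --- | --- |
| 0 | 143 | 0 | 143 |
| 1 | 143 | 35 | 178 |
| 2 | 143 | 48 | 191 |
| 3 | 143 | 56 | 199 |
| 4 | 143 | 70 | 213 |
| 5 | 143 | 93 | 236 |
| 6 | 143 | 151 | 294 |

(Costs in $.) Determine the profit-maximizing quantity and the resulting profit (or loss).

q = 5; profit = -$86

Profit at each row (π = 30q − TC): q=0: -143; q=1: -148; q=2: -131; q=3: -109; q=4: -93; q=5: -86; q=6: -114.
Profit is maximized at q = 5. AVC there is 93/5 = $18.60 ≤ P, so producing beats shutting down (which would give -$143).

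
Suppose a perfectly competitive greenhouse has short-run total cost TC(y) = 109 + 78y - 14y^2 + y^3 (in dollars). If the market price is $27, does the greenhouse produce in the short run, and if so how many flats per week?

Shut down

From TC, MC = TC'(y) = 78 - 28y + 3y^2 and AVC = VC/y = 78 - 14y + y^2.
AVC hits its minimum where MC = AVC, at y = 7, giving min AVC = 78 - 14·7 + 7^2 = $29.
P = $27 lies below min AVC = $29; no output level covers variable cost.
Shutting down limits the loss to fixed cost, $109.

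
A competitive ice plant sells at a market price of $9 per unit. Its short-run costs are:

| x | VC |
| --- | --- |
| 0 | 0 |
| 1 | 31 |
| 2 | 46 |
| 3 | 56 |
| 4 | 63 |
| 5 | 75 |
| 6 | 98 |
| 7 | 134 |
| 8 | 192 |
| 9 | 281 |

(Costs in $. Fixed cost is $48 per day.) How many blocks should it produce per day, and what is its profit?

Tabulate TR − TC: x=0: -48; x=1: -70; x=2: -76; x=3: -77; x=4: -75; x=5: -78; x=6: -92; x=7: -119; x=8: -168; x=9: -248.
Profit is highest at x = 0. Equivalently, the lowest AVC in the table is 75/5 ≈ $15 at x = 5, and P = $9 falls below it — price never covers variable cost, so the firm shuts down and loses only its fixed cost.

x = 0 (shut down); profit = -$48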